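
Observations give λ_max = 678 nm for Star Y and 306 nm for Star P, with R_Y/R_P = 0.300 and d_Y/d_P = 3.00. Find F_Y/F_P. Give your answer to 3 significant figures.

4.15×10^-4

Wien's law: T_Y/T_P = λ_P/λ_Y = 306/678 = 0.4513.
L_Y/L_P = (R_Y/R_P)²(T_Y/T_P)⁴ = (0.300)²(0.4513)⁴ = 0.003734.
F_Y/F_P = (L_Y/L_P)/(d_Y/d_P)² = 0.003734/(3.00)² = 4.149×10^-4.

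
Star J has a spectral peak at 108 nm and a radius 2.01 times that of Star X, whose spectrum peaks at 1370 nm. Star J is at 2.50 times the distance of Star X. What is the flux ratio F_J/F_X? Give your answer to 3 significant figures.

Wien's law: T_J/T_X = λ_X/λ_J = 1370/108 = 12.69.
L_J/L_X = (R_J/R_X)²(T_J/T_X)⁴ = (2.01)²(12.69)⁴ = 1.046×10^5.
F_J/F_X = (L_J/L_X)/(d_J/d_X)² = 1.046×10^5/(2.50)² = 1.674×10^4.

1.67×10^4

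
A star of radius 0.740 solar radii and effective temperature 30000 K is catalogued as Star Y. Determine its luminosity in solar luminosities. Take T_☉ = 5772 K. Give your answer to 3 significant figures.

L/L_☉ = (R/R_☉)² (T/T_☉)⁴ = (0.740)² × (30000/5772)⁴
       = 0.5476 × (5.198)⁴ = 0.5476 × 729.8 = 399.6.

400 solar luminosities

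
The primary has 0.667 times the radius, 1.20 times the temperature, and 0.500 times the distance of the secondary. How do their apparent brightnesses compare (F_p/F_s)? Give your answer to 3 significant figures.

3.69

L_p/L_s = (R_p/R_s)²(T_p/T_s)⁴ = (0.667)² × (1.20)⁴ = 0.9225.
F_p/F_s = (L_p/L_s)/(d_p/d_s)² = 0.9225 / (0.500)² = 3.690.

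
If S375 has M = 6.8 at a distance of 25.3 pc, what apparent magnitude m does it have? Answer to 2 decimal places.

8.82

m = M + 5 log₁₀(d/10 pc) = 6.8 + 5 log₁₀(25.3/10)
  = 6.8 + 5 × 0.403 = 6.8 + 2.02 = 8.82.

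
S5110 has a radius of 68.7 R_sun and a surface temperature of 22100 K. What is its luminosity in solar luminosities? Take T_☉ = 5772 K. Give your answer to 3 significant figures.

L/L_☉ = (R/R_☉)² (T/T_☉)⁴ = (68.7)² × (22100/5772)⁴
       = 4720 × (3.829)⁴ = 4720 × 214.9 = 1.014×10^6.

1.01×10^6 solar luminosities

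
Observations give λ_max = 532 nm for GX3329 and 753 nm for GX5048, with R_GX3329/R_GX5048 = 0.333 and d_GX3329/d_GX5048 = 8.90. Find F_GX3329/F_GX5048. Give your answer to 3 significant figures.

0.00562

Wien's law: T_GX3329/T_GX5048 = λ_GX5048/λ_GX3329 = 753/532 = 1.415.
L_GX3329/L_GX5048 = (R_GX3329/R_GX5048)²(T_GX3329/T_GX5048)⁴ = (0.333)²(1.415)⁴ = 0.4451.
F_GX3329/F_GX5048 = (L_GX3329/L_GX5048)/(d_GX3329/d_GX5048)² = 0.4451/(8.90)² = 0.005619.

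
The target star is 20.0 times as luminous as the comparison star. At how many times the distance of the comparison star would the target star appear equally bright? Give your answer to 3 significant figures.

4.47

Equal flux requires L_t/d_t² = L_c/d_c², so d_t/d_c = √(L_t/L_c)
= √(20.0) = 4.472.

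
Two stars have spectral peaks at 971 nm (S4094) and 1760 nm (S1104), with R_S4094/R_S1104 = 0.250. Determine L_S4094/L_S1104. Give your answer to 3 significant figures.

Wien's law gives T ∝ 1/λ_max, so T_S4094/T_S1104 = λ_S1104/λ_S4094 = 1760/971 = 1.813.
Then L ∝ R²T⁴ gives L_S4094/L_S1104 = (0.250)² × (1.813)⁴ = 0.06250 × 10.79 = 0.6746.

0.675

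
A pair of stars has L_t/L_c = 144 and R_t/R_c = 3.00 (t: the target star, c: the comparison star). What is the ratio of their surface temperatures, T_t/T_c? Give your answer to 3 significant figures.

2.00

L ∝ R²T⁴ gives T ∝ (L/R²)^(1/4), so
T_t/T_c = (144 / 3.00²)^(1/4) = (16.00)^(1/4) = 2.000.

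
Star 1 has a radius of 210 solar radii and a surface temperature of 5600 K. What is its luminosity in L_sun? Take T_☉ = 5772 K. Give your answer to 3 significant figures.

L/L_☉ = (R/R_☉)² (T/T_☉)⁴ = (210)² × (5600/5772)⁴
       = 4.410×10^4 × (0.9702)⁴ = 4.410×10^4 × 0.8860 = 3.907×10^4.

3.91×10^4 L_sun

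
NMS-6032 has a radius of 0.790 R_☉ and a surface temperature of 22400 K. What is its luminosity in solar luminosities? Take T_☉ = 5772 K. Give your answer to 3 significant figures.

L/L_☉ = (R/R_☉)² (T/T_☉)⁴ = (0.790)² × (22400/5772)⁴
       = 0.6241 × (3.881)⁴ = 0.6241 × 226.8 = 141.6.

142 solar luminosities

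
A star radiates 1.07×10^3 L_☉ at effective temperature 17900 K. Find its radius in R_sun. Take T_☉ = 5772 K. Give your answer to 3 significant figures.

3.40 R_sun

R/R_☉ = √(L/L_☉) / (T/T_☉)² = √(1.07×10^3) / (3.101)²
       = 32.71 / 9.617 = 3.401.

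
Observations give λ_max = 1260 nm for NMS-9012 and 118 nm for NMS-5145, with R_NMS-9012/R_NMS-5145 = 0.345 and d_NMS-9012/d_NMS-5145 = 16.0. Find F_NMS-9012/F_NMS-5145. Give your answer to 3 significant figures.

3.58×10^-8

Wien's law: T_NMS-9012/T_NMS-5145 = λ_NMS-5145/λ_NMS-9012 = 118/1260 = 0.09365.
L_NMS-9012/L_NMS-5145 = (R_NMS-9012/R_NMS-5145)²(T_NMS-9012/T_NMS-5145)⁴ = (0.345)²(0.09365)⁴ = 9.156×10^-6.
F_NMS-9012/F_NMS-5145 = (L_NMS-9012/L_NMS-5145)/(d_NMS-9012/d_NMS-5145)² = 9.156×10^-6/(16.0)² = 3.576×10^-8.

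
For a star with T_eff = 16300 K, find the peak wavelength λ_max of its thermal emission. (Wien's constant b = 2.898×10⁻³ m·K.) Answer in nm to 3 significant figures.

178 nm

λ_max = b/T = 2.898×10⁻³ / 16300 = 1.78×10^-7 m = 177.8 nm.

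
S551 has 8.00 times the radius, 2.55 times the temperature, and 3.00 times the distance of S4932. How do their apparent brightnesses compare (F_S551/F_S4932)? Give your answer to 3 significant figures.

L_S551/L_S4932 = (R_S551/R_S4932)²(T_S551/T_S4932)⁴ = (8.00)² × (2.55)⁴ = 2706.
F_S551/F_S4932 = (L_S551/L_S4932)/(d_S551/d_S4932)² = 2706 / (3.00)² = 300.7.

301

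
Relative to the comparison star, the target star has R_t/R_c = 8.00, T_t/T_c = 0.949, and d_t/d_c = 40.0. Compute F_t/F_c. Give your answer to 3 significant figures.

0.0324

L_t/L_c = (R_t/R_c)²(T_t/T_c)⁴ = (8.00)² × (0.949)⁴ = 51.91.
F_t/F_c = (L_t/L_c)/(d_t/d_c)² = 51.91 / (40.0)² = 0.03244.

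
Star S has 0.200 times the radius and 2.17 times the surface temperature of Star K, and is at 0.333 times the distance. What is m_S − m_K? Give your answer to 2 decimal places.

L_S/L_K = (0.200)²(2.17)⁴ = 0.8869.
F_S/F_K = (L_S/L_K)/(d_S/d_K)² = 0.8869/0.1109 = 7.999.
m_S − m_K = −2.5 log₁₀(7.999) = -2.26.

-2.26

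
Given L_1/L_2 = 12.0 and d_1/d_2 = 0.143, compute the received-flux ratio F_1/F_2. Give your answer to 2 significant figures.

F = L/(4πd²), so F_1/F_2 = (L_1/L_2) / (d_1/d_2)²
= 12.0 / (0.143)² = 12.0 / 0.02045 = 586.8.

5.9×10^2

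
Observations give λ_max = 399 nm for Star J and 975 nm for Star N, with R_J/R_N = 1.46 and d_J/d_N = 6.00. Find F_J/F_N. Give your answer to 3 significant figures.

2.11

Wien's law: T_J/T_N = λ_N/λ_J = 975/399 = 2.444.
L_J/L_N = (R_J/R_N)²(T_J/T_N)⁴ = (1.46)²(2.444)⁴ = 76.00.
F_J/F_N = (L_J/L_N)/(d_J/d_N)² = 76.00/(6.00)² = 2.111.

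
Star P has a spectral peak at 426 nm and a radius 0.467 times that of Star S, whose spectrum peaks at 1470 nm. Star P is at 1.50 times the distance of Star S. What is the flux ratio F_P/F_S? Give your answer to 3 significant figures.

Wien's law: T_P/T_S = λ_S/λ_P = 1470/426 = 3.451.
L_P/L_S = (R_P/R_S)²(T_P/T_S)⁴ = (0.467)²(3.451)⁴ = 30.92.
F_P/F_S = (L_P/L_S)/(d_P/d_S)² = 30.92/(1.50)² = 13.74.

13.7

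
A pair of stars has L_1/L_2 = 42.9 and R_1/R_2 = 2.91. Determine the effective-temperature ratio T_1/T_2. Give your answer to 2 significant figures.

1.5

L ∝ R²T⁴ gives T ∝ (L/R²)^(1/4), so
T_1/T_2 = (42.9 / 2.91²)^(1/4) = (5.066)^(1/4) = 1.500.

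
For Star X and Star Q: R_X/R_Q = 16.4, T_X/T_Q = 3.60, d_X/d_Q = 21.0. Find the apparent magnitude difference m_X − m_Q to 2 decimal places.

-5.03

L_X/L_Q = (16.4)²(3.60)⁴ = 4.517×10^4.
F_X/F_Q = (L_X/L_Q)/(d_X/d_Q)² = 4.517×10^4/441.0 = 102.4.
m_X − m_Q = −2.5 log₁₀(102.4) = -5.03.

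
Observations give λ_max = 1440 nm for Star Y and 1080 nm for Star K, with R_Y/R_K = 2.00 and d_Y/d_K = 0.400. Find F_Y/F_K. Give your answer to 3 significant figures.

7.91

Wien's law: T_Y/T_K = λ_K/λ_Y = 1080/1440 = 0.7500.
L_Y/L_K = (R_Y/R_K)²(T_Y/T_K)⁴ = (2.00)²(0.7500)⁴ = 1.266.
F_Y/F_K = (L_Y/L_K)/(d_Y/d_K)² = 1.266/(0.400)² = 7.910.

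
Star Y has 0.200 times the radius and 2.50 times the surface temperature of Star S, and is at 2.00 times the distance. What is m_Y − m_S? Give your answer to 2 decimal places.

1.02

L_Y/L_S = (0.200)²(2.50)⁴ = 1.563.
F_Y/F_S = (L_Y/L_S)/(d_Y/d_S)² = 1.563/4.000 = 0.3906.
m_Y − m_S = −2.5 log₁₀(0.3906) = 1.02.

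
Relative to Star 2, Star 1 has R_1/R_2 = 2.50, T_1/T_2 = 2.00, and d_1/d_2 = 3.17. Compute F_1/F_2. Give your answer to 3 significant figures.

9.95

L_1/L_2 = (R_1/R_2)²(T_1/T_2)⁴ = (2.50)² × (2.00)⁴ = 100.0.
F_1/F_2 = (L_1/L_2)/(d_1/d_2)² = 100.0 / (3.17)² = 9.951.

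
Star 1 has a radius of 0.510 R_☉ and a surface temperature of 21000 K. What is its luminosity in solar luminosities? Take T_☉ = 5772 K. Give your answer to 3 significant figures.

45.6 solar luminosities

L/L_☉ = (R/R_☉)² (T/T_☉)⁴ = (0.510)² × (21000/5772)⁴
       = 0.2601 × (3.638)⁴ = 0.2601 × 175.2 = 45.57.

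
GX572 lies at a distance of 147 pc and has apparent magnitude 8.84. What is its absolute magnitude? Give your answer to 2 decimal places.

3.00

M = m − 5 log₁₀(d/10 pc) = 8.84 − 5 log₁₀(147/10)
  = 8.84 − 5 × 1.167 = 8.84 − 5.84 = 3.00.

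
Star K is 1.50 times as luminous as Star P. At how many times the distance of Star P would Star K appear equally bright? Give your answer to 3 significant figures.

Equal flux requires L_K/d_K² = L_P/d_P², so d_K/d_P = √(L_K/L_P)
= √(1.50) = 1.225.

1.22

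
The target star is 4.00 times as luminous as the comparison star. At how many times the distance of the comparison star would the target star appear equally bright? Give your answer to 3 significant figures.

Equal flux requires L_t/d_t² = L_c/d_c², so d_t/d_c = √(L_t/L_c)
= √(4.00) = 2.000.

2.00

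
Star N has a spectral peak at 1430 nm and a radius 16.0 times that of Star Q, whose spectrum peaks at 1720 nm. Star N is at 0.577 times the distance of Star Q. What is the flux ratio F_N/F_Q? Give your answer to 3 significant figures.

1.61×10^3

Wien's law: T_N/T_Q = λ_Q/λ_N = 1720/1430 = 1.203.
L_N/L_Q = (R_N/R_Q)²(T_N/T_Q)⁴ = (16.0)²(1.203)⁴ = 535.8.
F_N/F_Q = (L_N/L_Q)/(d_N/d_Q)² = 535.8/(0.577)² = 1609.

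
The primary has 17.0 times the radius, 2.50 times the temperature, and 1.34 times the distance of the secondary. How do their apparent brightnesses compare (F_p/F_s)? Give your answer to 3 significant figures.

L_p/L_s = (R_p/R_s)²(T_p/T_s)⁴ = (17.0)² × (2.50)⁴ = 1.129×10^4.
F_p/F_s = (L_p/L_s)/(d_p/d_s)² = 1.129×10^4 / (1.34)² = 6287.

6.29×10^3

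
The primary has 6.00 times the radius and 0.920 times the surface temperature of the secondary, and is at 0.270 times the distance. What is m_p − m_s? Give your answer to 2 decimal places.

-6.37

L_p/L_s = (6.00)²(0.920)⁴ = 25.79.
F_p/F_s = (L_p/L_s)/(d_p/d_s)² = 25.79/0.07290 = 353.8.
m_p − m_s = −2.5 log₁₀(353.8) = -6.37.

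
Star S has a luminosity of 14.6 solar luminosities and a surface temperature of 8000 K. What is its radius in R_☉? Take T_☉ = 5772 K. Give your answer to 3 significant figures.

R/R_☉ = √(L/L_☉) / (T/T_☉)² = √(14.6) / (1.386)²
       = 3.821 / 1.921 = 1.989.

1.99 R_☉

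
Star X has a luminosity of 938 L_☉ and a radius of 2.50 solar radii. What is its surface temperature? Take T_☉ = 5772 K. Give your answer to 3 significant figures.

2.02×10^4 K

T/T_☉ = (L/L_☉)^(1/4) / (R/R_☉)^(1/2)
T = 5772 × (938)^(1/4) / √(2.50) = 5772 × 5.534 / 1.581 = 2.020×10^4 K.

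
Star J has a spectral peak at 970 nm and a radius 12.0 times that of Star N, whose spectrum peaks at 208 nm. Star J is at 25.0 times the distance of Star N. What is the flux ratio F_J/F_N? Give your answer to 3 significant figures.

4.87×10^-4

Wien's law: T_J/T_N = λ_N/λ_J = 208/970 = 0.2144.
L_J/L_N = (R_J/R_N)²(T_J/T_N)⁴ = (12.0)²(0.2144)⁴ = 0.3045.
F_J/F_N = (L_J/L_N)/(d_J/d_N)² = 0.3045/(25.0)² = 4.871×10^-4.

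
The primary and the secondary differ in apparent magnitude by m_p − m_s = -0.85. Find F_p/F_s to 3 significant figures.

2.19

F_p/F_s = 10^(−(m_p − m_s)/2.5) = 10^(0.85/2.5) = 10^0.340 = 2.188.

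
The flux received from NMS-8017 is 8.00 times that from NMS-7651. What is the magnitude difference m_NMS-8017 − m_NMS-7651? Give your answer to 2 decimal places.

m_NMS-8017 − m_NMS-7651 = −2.5 log₁₀(F_NMS-8017/F_NMS-7651) = −2.5 log₁₀(8.00) = −2.5 × (0.903) = -2.258.

-2.26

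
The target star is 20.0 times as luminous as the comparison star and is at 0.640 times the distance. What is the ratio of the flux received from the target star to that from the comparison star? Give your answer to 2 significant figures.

49

F = L/(4πd²), so F_t/F_c = (L_t/L_c) / (d_t/d_c)²
= 20.0 / (0.640)² = 20.0 / 0.4096 = 48.83.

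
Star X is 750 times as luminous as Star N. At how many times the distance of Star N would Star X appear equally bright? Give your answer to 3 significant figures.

Equal flux requires L_X/d_X² = L_N/d_N², so d_X/d_N = √(L_X/L_N)
= √(750) = 27.39.

27.4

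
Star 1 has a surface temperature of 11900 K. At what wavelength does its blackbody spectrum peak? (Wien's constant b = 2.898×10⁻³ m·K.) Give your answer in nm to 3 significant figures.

244 nm

λ_max = b/T = 2.898×10⁻³ / 11900 = 2.44×10^-7 m = 243.5 nm.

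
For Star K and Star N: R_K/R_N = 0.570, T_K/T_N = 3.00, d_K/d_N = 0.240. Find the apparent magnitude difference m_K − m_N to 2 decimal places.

L_K/L_N = (0.570)²(3.00)⁴ = 26.32.
F_K/F_N = (L_K/L_N)/(d_K/d_N)² = 26.32/0.05760 = 456.9.
m_K − m_N = −2.5 log₁₀(456.9) = -6.65.

-6.65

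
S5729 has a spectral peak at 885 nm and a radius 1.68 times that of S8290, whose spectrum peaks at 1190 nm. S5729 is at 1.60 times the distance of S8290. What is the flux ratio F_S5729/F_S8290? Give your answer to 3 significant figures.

Wien's law: T_S5729/T_S8290 = λ_S8290/λ_S5729 = 1190/885 = 1.345.
L_S5729/L_S8290 = (R_S5729/R_S8290)²(T_S5729/T_S8290)⁴ = (1.68)²(1.345)⁴ = 9.226.
F_S5729/F_S8290 = (L_S5729/L_S8290)/(d_S5729/d_S8290)² = 9.226/(1.60)² = 3.604.

3.60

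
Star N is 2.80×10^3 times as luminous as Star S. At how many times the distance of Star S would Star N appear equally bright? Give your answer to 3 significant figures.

Equal flux requires L_N/d_N² = L_S/d_S², so d_N/d_S = √(L_N/L_S)
= √(2.80×10^3) = 52.92.

52.9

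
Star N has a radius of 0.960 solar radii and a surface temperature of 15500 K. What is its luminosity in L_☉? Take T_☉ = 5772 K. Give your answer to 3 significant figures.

L/L_☉ = (R/R_☉)² (T/T_☉)⁴ = (0.960)² × (15500/5772)⁴
       = 0.9216 × (2.685)⁴ = 0.9216 × 52.00 = 47.93.

47.9 L_☉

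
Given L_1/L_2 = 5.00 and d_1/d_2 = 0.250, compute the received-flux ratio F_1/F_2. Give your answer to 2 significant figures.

F = L/(4πd²), so F_1/F_2 = (L_1/L_2) / (d_1/d_2)²
= 5.00 / (0.250)² = 5.00 / 0.06250 = 80.00.

80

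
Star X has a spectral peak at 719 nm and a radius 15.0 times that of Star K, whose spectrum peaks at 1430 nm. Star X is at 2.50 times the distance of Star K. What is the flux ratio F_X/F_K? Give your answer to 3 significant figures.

Wien's law: T_X/T_K = λ_K/λ_X = 1430/719 = 1.989.
L_X/L_K = (R_X/R_K)²(T_X/T_K)⁴ = (15.0)²(1.989)⁴ = 3521.
F_X/F_K = (L_X/L_K)/(d_X/d_K)² = 3521/(2.50)² = 563.3.

563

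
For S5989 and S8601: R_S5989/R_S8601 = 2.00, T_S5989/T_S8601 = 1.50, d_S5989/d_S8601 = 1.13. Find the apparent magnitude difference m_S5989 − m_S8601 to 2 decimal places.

L_S5989/L_S8601 = (2.00)²(1.50)⁴ = 20.25.
F_S5989/F_S8601 = (L_S5989/L_S8601)/(d_S5989/d_S8601)² = 20.25/1.277 = 15.86.
m_S5989 − m_S8601 = −2.5 log₁₀(15.86) = -3.00.

-3.00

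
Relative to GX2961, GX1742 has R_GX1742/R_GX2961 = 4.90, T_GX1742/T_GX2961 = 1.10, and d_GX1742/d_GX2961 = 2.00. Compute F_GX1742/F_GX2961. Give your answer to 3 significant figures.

8.79

L_GX1742/L_GX2961 = (R_GX1742/R_GX2961)²(T_GX1742/T_GX2961)⁴ = (4.90)² × (1.10)⁴ = 35.15.
F_GX1742/F_GX2961 = (L_GX1742/L_GX2961)/(d_GX1742/d_GX2961)² = 35.15 / (2.00)² = 8.788.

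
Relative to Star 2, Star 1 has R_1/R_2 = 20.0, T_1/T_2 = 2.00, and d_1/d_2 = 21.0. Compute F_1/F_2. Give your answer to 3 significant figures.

14.5

L_1/L_2 = (R_1/R_2)²(T_1/T_2)⁴ = (20.0)² × (2.00)⁴ = 6400.
F_1/F_2 = (L_1/L_2)/(d_1/d_2)² = 6400 / (21.0)² = 14.51.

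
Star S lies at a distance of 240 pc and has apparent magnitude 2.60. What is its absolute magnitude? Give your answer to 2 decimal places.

-4.30

M = m − 5 log₁₀(d/10 pc) = 2.60 − 5 log₁₀(240/10)
  = 2.60 − 5 × 1.380 = 2.60 − 6.90 = -4.30.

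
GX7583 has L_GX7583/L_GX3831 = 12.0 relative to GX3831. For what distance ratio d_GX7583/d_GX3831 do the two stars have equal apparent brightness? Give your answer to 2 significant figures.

3.5

Equal flux requires L_GX7583/d_GX7583² = L_GX3831/d_GX3831², so d_GX7583/d_GX3831 = √(L_GX7583/L_GX3831)
= √(12.0) = 3.464.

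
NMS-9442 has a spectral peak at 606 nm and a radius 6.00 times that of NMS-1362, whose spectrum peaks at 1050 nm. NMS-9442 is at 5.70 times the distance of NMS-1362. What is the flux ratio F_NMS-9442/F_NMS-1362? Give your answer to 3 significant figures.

Wien's law: T_NMS-9442/T_NMS-1362 = λ_NMS-1362/λ_NMS-9442 = 1050/606 = 1.733.
L_NMS-9442/L_NMS-1362 = (R_NMS-9442/R_NMS-1362)²(T_NMS-9442/T_NMS-1362)⁴ = (6.00)²(1.733)⁴ = 324.5.
F_NMS-9442/F_NMS-1362 = (L_NMS-9442/L_NMS-1362)/(d_NMS-9442/d_NMS-1362)² = 324.5/(5.70)² = 9.987.

9.99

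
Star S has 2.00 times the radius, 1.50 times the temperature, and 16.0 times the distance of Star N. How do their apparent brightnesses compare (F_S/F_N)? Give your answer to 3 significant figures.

L_S/L_N = (R_S/R_N)²(T_S/T_N)⁴ = (2.00)² × (1.50)⁴ = 20.25.
F_S/F_N = (L_S/L_N)/(d_S/d_N)² = 20.25 / (16.0)² = 0.07910.

0.0791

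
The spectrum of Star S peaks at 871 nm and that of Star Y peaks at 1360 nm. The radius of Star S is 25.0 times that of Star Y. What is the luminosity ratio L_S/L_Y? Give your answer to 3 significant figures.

Wien's law gives T ∝ 1/λ_max, so T_S/T_Y = λ_Y/λ_S = 1360/871 = 1.561.
Then L ∝ R²T⁴ gives L_S/L_Y = (25.0)² × (1.561)⁴ = 625.0 × 5.944 = 3715.

3.72×10^3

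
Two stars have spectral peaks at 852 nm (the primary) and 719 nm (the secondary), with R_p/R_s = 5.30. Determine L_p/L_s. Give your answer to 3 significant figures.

Wien's law gives T ∝ 1/λ_max, so T_p/T_s = λ_s/λ_p = 719/852 = 0.8439.
Then L ∝ R²T⁴ gives L_p/L_s = (5.30)² × (0.8439)⁴ = 28.09 × 0.5072 = 14.25.

14.2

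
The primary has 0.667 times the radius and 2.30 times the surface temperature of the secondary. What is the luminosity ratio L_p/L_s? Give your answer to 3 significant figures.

12.4

From the Stefan–Boltzmann law, L ∝ R²T⁴, so
L_p/L_s = (R_p/R_s)² (T_p/T_s)⁴ = (0.667)² × (2.30)⁴ = 0.4449 × 27.98 = 12.45.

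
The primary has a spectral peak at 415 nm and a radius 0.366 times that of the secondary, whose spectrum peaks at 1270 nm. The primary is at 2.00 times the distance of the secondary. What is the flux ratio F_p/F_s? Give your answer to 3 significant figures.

Wien's law: T_p/T_s = λ_s/λ_p = 1270/415 = 3.060.
L_p/L_s = (R_p/R_s)²(T_p/T_s)⁴ = (0.366)²(3.060)⁴ = 11.75.
F_p/F_s = (L_p/L_s)/(d_p/d_s)² = 11.75/(2.00)² = 2.937.

2.94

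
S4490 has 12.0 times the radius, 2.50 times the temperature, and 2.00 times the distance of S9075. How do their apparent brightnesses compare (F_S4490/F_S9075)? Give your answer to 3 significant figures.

1.41×10^3

L_S4490/L_S9075 = (R_S4490/R_S9075)²(T_S4490/T_S9075)⁴ = (12.0)² × (2.50)⁴ = 5625.
F_S4490/F_S9075 = (L_S4490/L_S9075)/(d_S4490/d_S9075)² = 5625 / (2.00)² = 1406.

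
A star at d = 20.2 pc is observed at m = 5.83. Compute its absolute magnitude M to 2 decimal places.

M = m − 5 log₁₀(d/10 pc) = 5.83 − 5 log₁₀(20.2/10)
  = 5.83 − 5 × 0.305 = 5.83 − 1.53 = 4.30.

4.30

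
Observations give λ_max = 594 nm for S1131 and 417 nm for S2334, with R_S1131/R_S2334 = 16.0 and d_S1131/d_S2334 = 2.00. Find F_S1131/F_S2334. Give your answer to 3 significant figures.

Wien's law: T_S1131/T_S2334 = λ_S2334/λ_S1131 = 417/594 = 0.7020.
L_S1131/L_S2334 = (R_S1131/R_S2334)²(T_S1131/T_S2334)⁴ = (16.0)²(0.7020)⁴ = 62.18.
F_S1131/F_S2334 = (L_S1131/L_S2334)/(d_S1131/d_S2334)² = 62.18/(2.00)² = 15.54.

15.5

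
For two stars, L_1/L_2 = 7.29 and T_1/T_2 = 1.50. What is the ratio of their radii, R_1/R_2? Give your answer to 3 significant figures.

1.20

L ∝ R²T⁴ gives R ∝ √L / T², so
R_1/R_2 = √(7.29) / (1.50)² = 2.700 / 2.250 = 1.200.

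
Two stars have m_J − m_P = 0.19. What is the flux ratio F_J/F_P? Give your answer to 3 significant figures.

0.839

F_J/F_P = 10^(−(m_J − m_P)/2.5) = 10^(-0.19/2.5) = 10^-0.076 = 0.8395.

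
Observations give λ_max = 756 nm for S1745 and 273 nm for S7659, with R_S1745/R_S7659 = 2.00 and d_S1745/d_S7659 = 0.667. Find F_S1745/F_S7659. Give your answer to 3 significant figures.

Wien's law: T_S1745/T_S7659 = λ_S7659/λ_S1745 = 273/756 = 0.3611.
L_S1745/L_S7659 = (R_S1745/R_S7659)²(T_S1745/T_S7659)⁴ = (2.00)²(0.3611)⁴ = 0.06802.
F_S1745/F_S7659 = (L_S1745/L_S7659)/(d_S1745/d_S7659)² = 0.06802/(0.667)² = 0.1529.

0.153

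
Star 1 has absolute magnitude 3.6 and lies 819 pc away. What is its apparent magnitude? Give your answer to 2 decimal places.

m = M + 5 log₁₀(d/10 pc) = 3.6 + 5 log₁₀(819/10)
  = 3.6 + 5 × 1.913 = 3.6 + 9.57 = 13.17.

13.17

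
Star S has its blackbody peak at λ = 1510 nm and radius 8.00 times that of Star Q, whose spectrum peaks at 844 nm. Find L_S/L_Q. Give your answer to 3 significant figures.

Wien's law gives T ∝ 1/λ_max, so T_S/T_Q = λ_Q/λ_S = 844/1510 = 0.5589.
Then L ∝ R²T⁴ gives L_S/L_Q = (8.00)² × (0.5589)⁴ = 64.00 × 0.09760 = 6.247.

6.25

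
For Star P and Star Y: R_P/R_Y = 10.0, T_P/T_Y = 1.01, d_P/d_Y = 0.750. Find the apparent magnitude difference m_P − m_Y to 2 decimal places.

L_P/L_Y = (10.0)²(1.01)⁴ = 104.1.
F_P/F_Y = (L_P/L_Y)/(d_P/d_Y)² = 104.1/0.5625 = 185.0.
m_P − m_Y = −2.5 log₁₀(185.0) = -5.67.

-5.67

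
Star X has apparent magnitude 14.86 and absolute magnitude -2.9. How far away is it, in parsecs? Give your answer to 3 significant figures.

3.56×10^4 pc

m − M = 5 log₁₀(d/10 pc)
14.86 − (-2.9) = 17.76 = 5 log₁₀(d/10)
d = 10 × 10^(17.76/5) = 10 × 10^3.552 = 3.565×10^4 pc.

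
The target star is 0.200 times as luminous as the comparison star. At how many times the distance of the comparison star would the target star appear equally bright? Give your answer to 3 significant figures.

Equal flux requires L_t/d_t² = L_c/d_c², so d_t/d_c = √(L_t/L_c)
= √(0.200) = 0.4472.

0.447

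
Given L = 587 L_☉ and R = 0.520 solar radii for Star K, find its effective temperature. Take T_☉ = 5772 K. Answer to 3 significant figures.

T/T_☉ = (L/L_☉)^(1/4) / (R/R_☉)^(1/2)
T = 5772 × (587)^(1/4) / √(0.520) = 5772 × 4.922 / 0.7211 = 3.940×10^4 K.

3.94×10^4 K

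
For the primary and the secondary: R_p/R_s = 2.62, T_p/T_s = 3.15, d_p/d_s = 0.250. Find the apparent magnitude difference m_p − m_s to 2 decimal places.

L_p/L_s = (2.62)²(3.15)⁴ = 675.8.
F_p/F_s = (L_p/L_s)/(d_p/d_s)² = 675.8/0.06250 = 1.081×10^4.
m_p − m_s = −2.5 log₁₀(1.081×10^4) = -10.08.

-10.08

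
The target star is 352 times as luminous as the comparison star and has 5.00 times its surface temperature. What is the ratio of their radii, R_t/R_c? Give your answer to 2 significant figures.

0.75

L ∝ R²T⁴ gives R ∝ √L / T², so
R_t/R_c = √(352) / (5.00)² = 18.76 / 25.00 = 0.7505.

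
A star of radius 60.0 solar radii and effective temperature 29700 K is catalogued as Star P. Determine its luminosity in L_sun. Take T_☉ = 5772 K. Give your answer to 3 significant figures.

2.52×10^6 L_sun

L/L_☉ = (R/R_☉)² (T/T_☉)⁴ = (60.0)² × (29700/5772)⁴
       = 3600 × (5.146)⁴ = 3600 × 701.0 = 2.524×10^6.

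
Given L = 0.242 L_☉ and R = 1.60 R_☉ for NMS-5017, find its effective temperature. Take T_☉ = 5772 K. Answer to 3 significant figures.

T/T_☉ = (L/L_☉)^(1/4) / (R/R_☉)^(1/2)
T = 5772 × (0.242)^(1/4) / √(1.60) = 5772 × 0.7014 / 1.265 = 3201 K.

3.20×10^3 K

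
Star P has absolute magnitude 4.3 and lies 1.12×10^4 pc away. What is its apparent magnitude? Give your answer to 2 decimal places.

m = M + 5 log₁₀(d/10 pc) = 4.3 + 5 log₁₀(1.12×10^4/10)
  = 4.3 + 5 × 3.049 = 4.3 + 15.25 = 19.55.

19.55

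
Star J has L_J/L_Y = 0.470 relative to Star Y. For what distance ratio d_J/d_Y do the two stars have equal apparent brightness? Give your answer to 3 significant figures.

Equal flux requires L_J/d_J² = L_Y/d_Y², so d_J/d_Y = √(L_J/L_Y)
= √(0.470) = 0.6856.

0.686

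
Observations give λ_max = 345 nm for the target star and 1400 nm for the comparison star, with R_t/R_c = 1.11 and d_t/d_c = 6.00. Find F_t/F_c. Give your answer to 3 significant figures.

Wien's law: T_t/T_c = λ_c/λ_t = 1400/345 = 4.058.
L_t/L_c = (R_t/R_c)²(T_t/T_c)⁴ = (1.11)²(4.058)⁴ = 334.1.
F_t/F_c = (L_t/L_c)/(d_t/d_c)² = 334.1/(6.00)² = 9.281.

9.28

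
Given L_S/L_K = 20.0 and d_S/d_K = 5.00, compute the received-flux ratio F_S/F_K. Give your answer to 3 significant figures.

F = L/(4πd²), so F_S/F_K = (L_S/L_K) / (d_S/d_K)²
= 20.0 / (5.00)² = 20.0 / 25.00 = 0.8000.

0.800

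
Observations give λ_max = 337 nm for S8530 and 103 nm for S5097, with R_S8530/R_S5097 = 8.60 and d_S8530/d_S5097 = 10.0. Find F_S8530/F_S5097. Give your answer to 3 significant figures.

0.00645

Wien's law: T_S8530/T_S5097 = λ_S5097/λ_S8530 = 103/337 = 0.3056.
L_S8530/L_S5097 = (R_S8530/R_S5097)²(T_S8530/T_S5097)⁴ = (8.60)²(0.3056)⁴ = 0.6454.
F_S8530/F_S5097 = (L_S8530/L_S5097)/(d_S8530/d_S5097)² = 0.6454/(10.0)² = 0.006454.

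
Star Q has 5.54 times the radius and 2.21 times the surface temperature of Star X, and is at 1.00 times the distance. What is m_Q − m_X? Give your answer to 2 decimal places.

L_Q/L_X = (5.54)²(2.21)⁴ = 732.1.
F_Q/F_X = (L_Q/L_X)/(d_Q/d_X)² = 732.1/1.000 = 732.1.
m_Q − m_X = −2.5 log₁₀(732.1) = -7.16.

-7.16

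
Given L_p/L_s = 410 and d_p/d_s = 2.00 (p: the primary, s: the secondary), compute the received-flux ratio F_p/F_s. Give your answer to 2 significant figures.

1.0×10^2

F = L/(4πd²), so F_p/F_s = (L_p/L_s) / (d_p/d_s)²
= 410 / (2.00)² = 410 / 4.000 = 102.5.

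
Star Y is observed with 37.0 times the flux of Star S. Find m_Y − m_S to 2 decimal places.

-3.92

m_Y − m_S = −2.5 log₁₀(F_Y/F_S) = −2.5 log₁₀(37.0) = −2.5 × (1.568) = -3.921.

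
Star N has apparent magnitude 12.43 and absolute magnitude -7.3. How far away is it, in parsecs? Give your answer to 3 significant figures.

m − M = 5 log₁₀(d/10 pc)
12.43 − (-7.3) = 19.73 = 5 log₁₀(d/10)
d = 10 × 10^(19.73/5) = 10 × 10^3.946 = 8.831×10^4 pc.

8.83×10^4 pc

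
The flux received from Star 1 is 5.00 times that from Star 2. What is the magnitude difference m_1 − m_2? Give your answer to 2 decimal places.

m_1 − m_2 = −2.5 log₁₀(F_1/F_2) = −2.5 log₁₀(5.00) = −2.5 × (0.699) = -1.747.

-1.75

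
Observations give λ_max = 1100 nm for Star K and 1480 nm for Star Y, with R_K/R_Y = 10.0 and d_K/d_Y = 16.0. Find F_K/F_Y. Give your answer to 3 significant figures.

Wien's law: T_K/T_Y = λ_Y/λ_K = 1480/1100 = 1.345.
L_K/L_Y = (R_K/R_Y)²(T_K/T_Y)⁴ = (10.0)²(1.345)⁴ = 327.7.
F_K/F_Y = (L_K/L_Y)/(d_K/d_Y)² = 327.7/(16.0)² = 1.280.

1.28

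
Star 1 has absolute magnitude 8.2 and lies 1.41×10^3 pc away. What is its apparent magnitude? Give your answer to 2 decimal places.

18.95

m = M + 5 log₁₀(d/10 pc) = 8.2 + 5 log₁₀(1.41×10^3/10)
  = 8.2 + 5 × 2.149 = 8.2 + 10.75 = 18.95.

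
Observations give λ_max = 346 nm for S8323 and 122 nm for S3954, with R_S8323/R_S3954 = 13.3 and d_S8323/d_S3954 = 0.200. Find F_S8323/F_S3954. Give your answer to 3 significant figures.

Wien's law: T_S8323/T_S3954 = λ_S3954/λ_S8323 = 122/346 = 0.3526.
L_S8323/L_S3954 = (R_S8323/R_S3954)²(T_S8323/T_S3954)⁴ = (13.3)²(0.3526)⁴ = 2.734.
F_S8323/F_S3954 = (L_S8323/L_S3954)/(d_S8323/d_S3954)² = 2.734/(0.200)² = 68.36.

68.4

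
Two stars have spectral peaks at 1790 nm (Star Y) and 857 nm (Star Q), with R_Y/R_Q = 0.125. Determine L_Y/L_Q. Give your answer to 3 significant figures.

8.21×10^-4

Wien's law gives T ∝ 1/λ_max, so T_Y/T_Q = λ_Q/λ_Y = 857/1790 = 0.4788.
Then L ∝ R²T⁴ gives L_Y/L_Q = (0.125)² × (0.4788)⁴ = 0.01562 × 0.05254 = 8.210×10^-4.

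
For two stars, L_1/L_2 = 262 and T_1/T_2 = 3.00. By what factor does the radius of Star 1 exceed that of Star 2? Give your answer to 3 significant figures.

L ∝ R²T⁴ gives R ∝ √L / T², so
R_1/R_2 = √(262) / (3.00)² = 16.19 / 9.000 = 1.798.

1.80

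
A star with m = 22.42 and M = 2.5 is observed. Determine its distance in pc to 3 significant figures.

9.64×10^4 pc

m − M = 5 log₁₀(d/10 pc)
22.42 − (2.5) = 19.92 = 5 log₁₀(d/10)
d = 10 × 10^(19.92/5) = 10 × 10^3.984 = 9.638×10^4 pc.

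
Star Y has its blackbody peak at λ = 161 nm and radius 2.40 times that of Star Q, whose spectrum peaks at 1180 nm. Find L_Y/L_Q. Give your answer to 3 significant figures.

1.66×10^4

Wien's law gives T ∝ 1/λ_max, so T_Y/T_Q = λ_Q/λ_Y = 1180/161 = 7.329.
Then L ∝ R²T⁴ gives L_Y/L_Q = (2.40)² × (7.329)⁴ = 5.760 × 2886 = 1.662×10^4.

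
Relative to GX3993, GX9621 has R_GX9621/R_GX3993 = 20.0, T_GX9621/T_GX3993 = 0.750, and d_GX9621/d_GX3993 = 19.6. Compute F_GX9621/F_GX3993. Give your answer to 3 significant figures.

L_GX9621/L_GX3993 = (R_GX9621/R_GX3993)²(T_GX9621/T_GX3993)⁴ = (20.0)² × (0.750)⁴ = 126.6.
F_GX9621/F_GX3993 = (L_GX9621/L_GX3993)/(d_GX9621/d_GX3993)² = 126.6 / (19.6)² = 0.3295.

0.329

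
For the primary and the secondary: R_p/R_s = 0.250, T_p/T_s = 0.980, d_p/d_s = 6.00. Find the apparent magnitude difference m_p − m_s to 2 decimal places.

6.99

L_p/L_s = (0.250)²(0.980)⁴ = 0.05765.
F_p/F_s = (L_p/L_s)/(d_p/d_s)² = 0.05765/36.00 = 0.001601.
m_p − m_s = −2.5 log₁₀(0.001601) = 6.99.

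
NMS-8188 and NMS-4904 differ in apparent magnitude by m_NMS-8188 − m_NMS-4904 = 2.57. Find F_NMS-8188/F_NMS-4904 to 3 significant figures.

F_NMS-8188/F_NMS-4904 = 10^(−(m_NMS-8188 − m_NMS-4904)/2.5) = 10^(-2.57/2.5) = 10^-1.028 = 0.09376.

0.0938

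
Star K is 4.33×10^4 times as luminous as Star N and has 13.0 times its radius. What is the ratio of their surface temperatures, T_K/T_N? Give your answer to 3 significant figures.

4.00

L ∝ R²T⁴ gives T ∝ (L/R²)^(1/4), so
T_K/T_N = (4.33×10^4 / 13.0²)^(1/4) = (256.2)^(1/4) = 4.001.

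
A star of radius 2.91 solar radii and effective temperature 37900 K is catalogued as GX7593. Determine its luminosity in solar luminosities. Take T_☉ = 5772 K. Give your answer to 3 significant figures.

L/L_☉ = (R/R_☉)² (T/T_☉)⁴ = (2.91)² × (37900/5772)⁴
       = 8.468 × (6.566)⁴ = 8.468 × 1859 = 1.574×10^4.

1.57×10^4 solar luminosities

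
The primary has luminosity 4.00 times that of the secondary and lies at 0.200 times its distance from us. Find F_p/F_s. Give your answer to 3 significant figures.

100

F = L/(4πd²), so F_p/F_s = (L_p/L_s) / (d_p/d_s)²
= 4.00 / (0.200)² = 4.00 / 0.04000 = 100.0.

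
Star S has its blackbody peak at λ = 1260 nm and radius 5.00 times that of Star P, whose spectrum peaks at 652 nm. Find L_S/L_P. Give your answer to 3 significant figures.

Wien's law gives T ∝ 1/λ_max, so T_S/T_P = λ_P/λ_S = 652/1260 = 0.5175.
Then L ∝ R²T⁴ gives L_S/L_P = (5.00)² × (0.5175)⁴ = 25.00 × 0.07170 = 1.792.

1.79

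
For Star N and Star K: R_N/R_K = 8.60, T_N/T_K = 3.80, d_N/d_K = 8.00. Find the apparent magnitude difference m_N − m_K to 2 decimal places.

L_N/L_K = (8.60)²(3.80)⁴ = 1.542×10^4.
F_N/F_K = (L_N/L_K)/(d_N/d_K)² = 1.542×10^4/64.00 = 241.0.
m_N − m_K = −2.5 log₁₀(241.0) = -5.95.

-5.95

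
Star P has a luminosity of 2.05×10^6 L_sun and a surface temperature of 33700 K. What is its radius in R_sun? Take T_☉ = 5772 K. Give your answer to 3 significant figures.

42.0 R_sun

R/R_☉ = √(L/L_☉) / (T/T_☉)² = √(2.05×10^6) / (5.839)²
       = 1432 / 34.09 = 42.00.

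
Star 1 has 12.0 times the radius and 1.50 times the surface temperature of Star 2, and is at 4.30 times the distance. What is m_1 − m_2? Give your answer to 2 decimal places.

-3.99

L_1/L_2 = (12.0)²(1.50)⁴ = 729.0.
F_1/F_2 = (L_1/L_2)/(d_1/d_2)² = 729.0/18.49 = 39.43.
m_1 − m_2 = −2.5 log₁₀(39.43) = -3.99.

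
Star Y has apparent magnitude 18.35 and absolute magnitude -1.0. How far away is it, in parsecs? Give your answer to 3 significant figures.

m − M = 5 log₁₀(d/10 pc)
18.35 − (-1.0) = 19.35 = 5 log₁₀(d/10)
d = 10 × 10^(19.35/5) = 10 × 10^3.870 = 7.413×10^4 pc.

7.41×10^4 pc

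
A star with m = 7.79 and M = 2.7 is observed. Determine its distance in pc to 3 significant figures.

104 pc

m − M = 5 log₁₀(d/10 pc)
7.79 − (2.7) = 5.09 = 5 log₁₀(d/10)
d = 10 × 10^(5.09/5) = 10 × 10^1.018 = 104.2 pc.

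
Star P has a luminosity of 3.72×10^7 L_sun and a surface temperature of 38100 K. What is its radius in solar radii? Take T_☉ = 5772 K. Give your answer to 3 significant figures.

R/R_☉ = √(L/L_☉) / (T/T_☉)² = √(3.72×10^7) / (6.601)²
       = 6099 / 43.57 = 140.0.

140 solar radii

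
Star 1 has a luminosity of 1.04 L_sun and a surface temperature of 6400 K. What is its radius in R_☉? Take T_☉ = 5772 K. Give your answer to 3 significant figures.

0.829 R_☉

R/R_☉ = √(L/L_☉) / (T/T_☉)² = √(1.04) / (1.109)²
       = 1.020 / 1.229 = 0.8295.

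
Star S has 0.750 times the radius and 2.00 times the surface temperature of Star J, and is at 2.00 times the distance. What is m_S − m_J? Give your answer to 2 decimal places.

-0.88

L_S/L_J = (0.750)²(2.00)⁴ = 9.000.
F_S/F_J = (L_S/L_J)/(d_S/d_J)² = 9.000/4.000 = 2.250.
m_S − m_J = −2.5 log₁₀(2.250) = -0.88.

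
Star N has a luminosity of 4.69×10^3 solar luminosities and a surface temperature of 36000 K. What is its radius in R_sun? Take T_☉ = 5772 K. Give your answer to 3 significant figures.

1.76 R_sun

R/R_☉ = √(L/L_☉) / (T/T_☉)² = √(4.69×10^3) / (6.237)²
       = 68.48 / 38.90 = 1.760.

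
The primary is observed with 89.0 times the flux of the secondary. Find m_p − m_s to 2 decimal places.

-4.87

m_p − m_s = −2.5 log₁₀(F_p/F_s) = −2.5 log₁₀(89.0) = −2.5 × (1.949) = -4.873.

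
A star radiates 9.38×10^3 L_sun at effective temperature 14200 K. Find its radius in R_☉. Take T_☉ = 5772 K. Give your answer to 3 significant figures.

R/R_☉ = √(L/L_☉) / (T/T_☉)² = √(9.38×10^3) / (2.460)²
       = 96.85 / 6.052 = 16.00.

16.0 R_☉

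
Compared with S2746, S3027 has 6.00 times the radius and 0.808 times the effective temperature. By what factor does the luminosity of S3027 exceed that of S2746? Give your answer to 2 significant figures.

15

From the Stefan–Boltzmann law, L ∝ R²T⁴, so
L_S3027/L_S2746 = (R_S3027/R_S2746)² (T_S3027/T_S2746)⁴ = (6.00)² × (0.808)⁴ = 36.00 × 0.4262 = 15.34.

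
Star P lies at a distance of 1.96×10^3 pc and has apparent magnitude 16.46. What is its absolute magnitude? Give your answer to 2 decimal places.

5.00

M = m − 5 log₁₀(d/10 pc) = 16.46 − 5 log₁₀(1.96×10^3/10)
  = 16.46 − 5 × 2.292 = 16.46 − 11.46 = 5.00.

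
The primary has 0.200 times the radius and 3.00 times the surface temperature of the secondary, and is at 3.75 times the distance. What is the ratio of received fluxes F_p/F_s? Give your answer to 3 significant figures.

0.230

L_p/L_s = (R_p/R_s)²(T_p/T_s)⁴ = (0.200)² × (3.00)⁴ = 3.240.
F_p/F_s = (L_p/L_s)/(d_p/d_s)² = 3.240 / (3.75)² = 0.2304.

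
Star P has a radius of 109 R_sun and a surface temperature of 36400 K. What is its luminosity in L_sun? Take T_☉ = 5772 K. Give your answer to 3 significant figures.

1.88×10^7 L_sun

L/L_☉ = (R/R_☉)² (T/T_☉)⁴ = (109)² × (36400/5772)⁴
       = 1.188×10^4 × (6.306)⁴ = 1.188×10^4 × 1582 = 1.879×10^7.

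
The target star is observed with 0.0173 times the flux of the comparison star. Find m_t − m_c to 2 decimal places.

4.40

m_t − m_c = −2.5 log₁₀(F_t/F_c) = −2.5 log₁₀(0.0173) = −2.5 × (-1.762) = 4.405.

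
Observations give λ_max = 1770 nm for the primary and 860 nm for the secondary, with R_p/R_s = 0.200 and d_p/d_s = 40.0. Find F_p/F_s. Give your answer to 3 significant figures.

1.39×10^-6

Wien's law: T_p/T_s = λ_s/λ_p = 860/1770 = 0.4859.
L_p/L_s = (R_p/R_s)²(T_p/T_s)⁴ = (0.200)²(0.4859)⁴ = 0.002229.
F_p/F_s = (L_p/L_s)/(d_p/d_s)² = 0.002229/(40.0)² = 1.393×10^-6.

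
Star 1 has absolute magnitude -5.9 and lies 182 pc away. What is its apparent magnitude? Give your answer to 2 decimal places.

m = M + 5 log₁₀(d/10 pc) = -5.9 + 5 log₁₀(182/10)
  = -5.9 + 5 × 1.260 = -5.9 + 6.30 = 0.40.

0.40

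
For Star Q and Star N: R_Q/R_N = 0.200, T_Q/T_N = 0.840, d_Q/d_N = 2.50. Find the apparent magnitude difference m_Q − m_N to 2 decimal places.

6.24

L_Q/L_N = (0.200)²(0.840)⁴ = 0.01991.
F_Q/F_N = (L_Q/L_N)/(d_Q/d_N)² = 0.01991/6.250 = 0.003186.
m_Q − m_N = −2.5 log₁₀(0.003186) = 6.24.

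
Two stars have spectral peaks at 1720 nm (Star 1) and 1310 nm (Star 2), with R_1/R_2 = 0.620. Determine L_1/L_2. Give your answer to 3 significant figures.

0.129

Wien's law gives T ∝ 1/λ_max, so T_1/T_2 = λ_2/λ_1 = 1310/1720 = 0.7616.
Then L ∝ R²T⁴ gives L_1/L_2 = (0.620)² × (0.7616)⁴ = 0.3844 × 0.3365 = 0.1293.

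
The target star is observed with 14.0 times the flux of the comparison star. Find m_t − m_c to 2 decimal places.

-2.87

m_t − m_c = −2.5 log₁₀(F_t/F_c) = −2.5 log₁₀(14.0) = −2.5 × (1.146) = -2.865.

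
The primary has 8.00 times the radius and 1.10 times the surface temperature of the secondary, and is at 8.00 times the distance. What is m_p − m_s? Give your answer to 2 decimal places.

-0.41

L_p/L_s = (8.00)²(1.10)⁴ = 93.70.
F_p/F_s = (L_p/L_s)/(d_p/d_s)² = 93.70/64.00 = 1.464.
m_p − m_s = −2.5 log₁₀(1.464) = -0.41.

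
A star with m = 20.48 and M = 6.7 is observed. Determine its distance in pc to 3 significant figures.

m − M = 5 log₁₀(d/10 pc)
20.48 − (6.7) = 13.78 = 5 log₁₀(d/10)
d = 10 × 10^(13.78/5) = 10 × 10^2.756 = 5702 pc.

5.70×10^3 pc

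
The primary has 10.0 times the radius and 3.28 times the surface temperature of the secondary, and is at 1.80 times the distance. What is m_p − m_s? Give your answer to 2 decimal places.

-8.88

L_p/L_s = (10.0)²(3.28)⁴ = 1.157×10^4.
F_p/F_s = (L_p/L_s)/(d_p/d_s)² = 1.157×10^4/3.240 = 3572.
m_p − m_s = −2.5 log₁₀(3572) = -8.88.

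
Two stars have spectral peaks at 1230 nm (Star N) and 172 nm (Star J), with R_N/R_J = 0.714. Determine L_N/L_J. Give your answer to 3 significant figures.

Wien's law gives T ∝ 1/λ_max, so T_N/T_J = λ_J/λ_N = 172/1230 = 0.1398.
Then L ∝ R²T⁴ gives L_N/L_J = (0.714)² × (0.1398)⁴ = 0.5098 × 3.824×10^-4 = 1.949×10^-4.

1.95×10^-4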